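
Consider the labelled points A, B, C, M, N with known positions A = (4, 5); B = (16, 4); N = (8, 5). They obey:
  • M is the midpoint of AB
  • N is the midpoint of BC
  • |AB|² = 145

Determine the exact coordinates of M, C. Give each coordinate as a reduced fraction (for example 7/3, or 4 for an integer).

1. M_x = 10  [2·M = A+B = (4, 5)+(16, 4)]
2. M_y = 9/2  [2·M = A+B = (4, 5)+(16, 4)]
   so M = (10, 9/2)
3. C_x = 0  [C = 2·N−B = 2·(8, 5)−(16, 4)]
4. C_y = 6  [C = 2·N−B = 2·(8, 5)−(16, 4)]
   so C = (0, 6)

M = (10, 9/2)
C = (0, 6)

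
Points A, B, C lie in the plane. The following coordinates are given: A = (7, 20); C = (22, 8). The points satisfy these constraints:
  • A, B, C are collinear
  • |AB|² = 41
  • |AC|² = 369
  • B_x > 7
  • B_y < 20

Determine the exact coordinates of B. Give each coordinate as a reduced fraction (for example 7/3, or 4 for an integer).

B = (12, 16)

1. B_x = 12  [[A, B, C are collinear ⇒ -12x-15y+384=0] ∩ [|B−(7, 20)|²=41]]
2. B_y = 16  [[A, B, C are collinear ⇒ -12x-15y+384=0] ∩ [|B−(7, 20)|²=41]]
   so B = (12, 16)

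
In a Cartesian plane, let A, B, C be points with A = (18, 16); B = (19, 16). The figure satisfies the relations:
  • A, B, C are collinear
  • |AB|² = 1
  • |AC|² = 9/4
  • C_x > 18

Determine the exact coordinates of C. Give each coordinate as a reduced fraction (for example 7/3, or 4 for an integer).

C = (39/2, 16)

1. C_x = 39/2  [[A, B, C are collinear ⇒ 1y-16=0] ∩ [|C−(18, 16)|²=9/4]]
2. C_y = 16  [[A, B, C are collinear ⇒ 1y-16=0] ∩ [|C−(18, 16)|²=9/4]]
   so C = (39/2, 16)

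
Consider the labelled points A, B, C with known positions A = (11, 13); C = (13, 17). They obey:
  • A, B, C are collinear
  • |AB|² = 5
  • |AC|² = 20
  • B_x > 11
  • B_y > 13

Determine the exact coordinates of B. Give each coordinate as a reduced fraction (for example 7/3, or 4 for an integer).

B = (12, 15)

1. B_x = 12  [[A, B, C are collinear ⇒ 4x-2y-18=0] ∩ [|B−(11, 13)|²=5]]
2. B_y = 15  [[A, B, C are collinear ⇒ 4x-2y-18=0] ∩ [|B−(11, 13)|²=5]]
   so B = (12, 15)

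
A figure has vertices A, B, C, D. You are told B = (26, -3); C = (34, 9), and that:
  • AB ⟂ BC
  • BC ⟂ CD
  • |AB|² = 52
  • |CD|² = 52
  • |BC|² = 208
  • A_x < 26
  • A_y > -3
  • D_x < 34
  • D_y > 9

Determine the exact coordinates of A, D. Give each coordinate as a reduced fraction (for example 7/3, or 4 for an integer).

A = (20, 1)
D = (28, 13)

1. A_x = 20  [[AB ⟂ BC ⇒ -8x-12y+172=0] ∩ [|A−(26, -3)|²=52]]
2. A_y = 1  [[AB ⟂ BC ⇒ -8x-12y+172=0] ∩ [|A−(26, -3)|²=52]]
   so A = (20, 1)
3. D_x = 28  [[BC ⟂ CD ⇒ 8x+12y-380=0] ∩ [|D−(34, 9)|²=52]]
4. D_y = 13  [[BC ⟂ CD ⇒ 8x+12y-380=0] ∩ [|D−(34, 9)|²=52]]
   so D = (28, 13)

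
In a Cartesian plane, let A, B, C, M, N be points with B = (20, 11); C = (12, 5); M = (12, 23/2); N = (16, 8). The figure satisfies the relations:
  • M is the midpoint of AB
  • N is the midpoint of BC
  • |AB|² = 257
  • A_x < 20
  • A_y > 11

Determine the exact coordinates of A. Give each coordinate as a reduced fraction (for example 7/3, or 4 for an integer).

1. A_x = 4  [A = 2·M−B = 2·(12, 23/2)−(20, 11)]
2. A_y = 12  [A = 2·M−B = 2·(12, 23/2)−(20, 11)]
   so A = (4, 12)

A = (4, 12)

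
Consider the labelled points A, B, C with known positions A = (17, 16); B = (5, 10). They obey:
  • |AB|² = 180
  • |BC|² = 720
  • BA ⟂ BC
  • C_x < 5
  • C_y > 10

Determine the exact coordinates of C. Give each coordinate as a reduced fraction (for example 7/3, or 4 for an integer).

C = (-7, 34)

1. C_x = -7  [[BA ⟂ BC ⇒ 12x+6y-120=0] ∩ [|C−(5, 10)|²=720]]
2. C_y = 34  [[BA ⟂ BC ⇒ 12x+6y-120=0] ∩ [|C−(5, 10)|²=720]]
   so C = (-7, 34)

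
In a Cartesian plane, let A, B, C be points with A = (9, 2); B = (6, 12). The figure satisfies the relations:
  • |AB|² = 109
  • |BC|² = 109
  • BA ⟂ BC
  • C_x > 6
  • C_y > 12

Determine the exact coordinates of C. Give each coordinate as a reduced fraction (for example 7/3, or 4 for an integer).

1. C_x = 16  [[BA ⟂ BC ⇒ 3x-10y+102=0] ∩ [|C−(6, 12)|²=109]]
2. C_y = 15  [[BA ⟂ BC ⇒ 3x-10y+102=0] ∩ [|C−(6, 12)|²=109]]
   so C = (16, 15)

C = (16, 15)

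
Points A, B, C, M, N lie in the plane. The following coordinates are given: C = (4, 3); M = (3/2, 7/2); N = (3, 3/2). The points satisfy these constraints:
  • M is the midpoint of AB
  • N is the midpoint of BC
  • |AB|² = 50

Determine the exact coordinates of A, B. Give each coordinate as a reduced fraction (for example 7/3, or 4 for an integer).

1. B_x = 2  [B = 2·N−C = 2·(3, 3/2)−(4, 3)]
2. B_y = 0  [B = 2·N−C = 2·(3, 3/2)−(4, 3)]
   so B = (2, 0)
3. A_x = 1  [A = 2·M−B = 2·(3/2, 7/2)−(2, 0)]
4. A_y = 7  [A = 2·M−B = 2·(3/2, 7/2)−(2, 0)]
   so A = (1, 7)

A = (1, 7)
B = (2, 0)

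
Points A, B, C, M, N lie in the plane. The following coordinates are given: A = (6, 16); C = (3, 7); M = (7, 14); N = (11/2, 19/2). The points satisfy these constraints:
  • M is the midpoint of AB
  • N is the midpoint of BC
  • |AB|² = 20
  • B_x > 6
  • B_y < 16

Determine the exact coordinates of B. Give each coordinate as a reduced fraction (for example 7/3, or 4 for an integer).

1. B_x = 8  [B = 2·M−A = 2·(7, 14)−(6, 16)]
2. B_y = 12  [B = 2·M−A = 2·(7, 14)−(6, 16)]
   so B = (8, 12)

B = (8, 12)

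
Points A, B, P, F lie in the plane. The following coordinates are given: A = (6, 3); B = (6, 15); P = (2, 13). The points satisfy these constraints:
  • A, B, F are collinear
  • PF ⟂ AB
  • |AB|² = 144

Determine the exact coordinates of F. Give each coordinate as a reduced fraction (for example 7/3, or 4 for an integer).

F = (6, 13)

1. F_x = 6  [[A, B, F are collinear ⇒ -12x+72=0] ∩ [PF ⟂ AB ⇒ 12y-156=0]]
2. F_y = 13  [[A, B, F are collinear ⇒ -12x+72=0] ∩ [PF ⟂ AB ⇒ 12y-156=0]]
   so F = (6, 13)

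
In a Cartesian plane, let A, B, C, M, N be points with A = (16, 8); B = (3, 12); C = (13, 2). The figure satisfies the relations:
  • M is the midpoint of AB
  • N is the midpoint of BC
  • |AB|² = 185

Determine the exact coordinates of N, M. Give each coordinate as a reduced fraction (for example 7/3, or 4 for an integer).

1. M_x = 19/2  [2·M = A+B = (16, 8)+(3, 12)]
2. M_y = 10  [2·M = A+B = (16, 8)+(3, 12)]
   so M = (19/2, 10)
3. N_x = 8  [2·N = B+C = (3, 12)+(13, 2)]
4. N_y = 7  [2·N = B+C = (3, 12)+(13, 2)]
   so N = (8, 7)

N = (8, 7)
M = (19/2, 10)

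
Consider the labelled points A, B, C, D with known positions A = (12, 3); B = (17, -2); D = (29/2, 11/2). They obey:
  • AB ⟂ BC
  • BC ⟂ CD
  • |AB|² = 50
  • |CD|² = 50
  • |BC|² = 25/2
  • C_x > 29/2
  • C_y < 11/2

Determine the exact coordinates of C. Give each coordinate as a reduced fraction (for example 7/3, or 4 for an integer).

1. C_x = 39/2  [[AB ⟂ BC ⇒ 5x-5y-95=0] ∩ [|C−(29/2, 11/2)|²=50]]
2. C_y = 1/2  [[AB ⟂ BC ⇒ 5x-5y-95=0] ∩ [|C−(29/2, 11/2)|²=50]]
   so C = (39/2, 1/2)

C = (39/2, 1/2)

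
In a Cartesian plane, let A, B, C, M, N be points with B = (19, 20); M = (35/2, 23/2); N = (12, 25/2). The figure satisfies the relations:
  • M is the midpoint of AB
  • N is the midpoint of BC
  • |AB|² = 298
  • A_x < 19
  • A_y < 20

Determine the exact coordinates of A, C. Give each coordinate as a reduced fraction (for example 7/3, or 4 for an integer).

1. A_x = 16  [A = 2·M−B = 2·(35/2, 23/2)−(19, 20)]
2. A_y = 3  [A = 2·M−B = 2·(35/2, 23/2)−(19, 20)]
   so A = (16, 3)
3. C_x = 5  [C = 2·N−B = 2·(12, 25/2)−(19, 20)]
4. C_y = 5  [C = 2·N−B = 2·(12, 25/2)−(19, 20)]
   so C = (5, 5)

A = (16, 3)
C = (5, 5)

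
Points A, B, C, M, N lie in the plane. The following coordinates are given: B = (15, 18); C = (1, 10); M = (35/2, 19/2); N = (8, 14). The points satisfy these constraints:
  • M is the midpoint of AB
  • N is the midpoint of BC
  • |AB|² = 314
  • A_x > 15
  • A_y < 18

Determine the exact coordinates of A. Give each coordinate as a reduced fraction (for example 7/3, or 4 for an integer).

1. A_x = 20  [A = 2·M−B = 2·(35/2, 19/2)−(15, 18)]
2. A_y = 1  [A = 2·M−B = 2·(35/2, 19/2)−(15, 18)]
   so A = (20, 1)

A = (20, 1)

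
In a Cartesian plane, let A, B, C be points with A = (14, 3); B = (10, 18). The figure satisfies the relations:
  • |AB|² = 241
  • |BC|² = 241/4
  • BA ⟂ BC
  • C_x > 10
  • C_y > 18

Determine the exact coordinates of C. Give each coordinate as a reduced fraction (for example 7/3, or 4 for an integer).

C = (35/2, 20)

1. C_x = 35/2  [[BA ⟂ BC ⇒ 4x-15y+230=0] ∩ [|C−(10, 18)|²=241/4]]
2. C_y = 20  [[BA ⟂ BC ⇒ 4x-15y+230=0] ∩ [|C−(10, 18)|²=241/4]]
   so C = (35/2, 20)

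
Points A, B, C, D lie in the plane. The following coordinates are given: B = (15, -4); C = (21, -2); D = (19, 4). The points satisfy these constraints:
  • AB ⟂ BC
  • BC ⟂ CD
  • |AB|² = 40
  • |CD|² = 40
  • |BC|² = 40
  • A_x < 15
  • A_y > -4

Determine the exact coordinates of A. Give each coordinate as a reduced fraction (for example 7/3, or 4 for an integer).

A = (13, 2)

1. A_x = 13  [[AB ⟂ BC ⇒ -6x-2y+82=0] ∩ [|A−(15, -4)|²=40]]
2. A_y = 2  [[AB ⟂ BC ⇒ -6x-2y+82=0] ∩ [|A−(15, -4)|²=40]]
   so A = (13, 2)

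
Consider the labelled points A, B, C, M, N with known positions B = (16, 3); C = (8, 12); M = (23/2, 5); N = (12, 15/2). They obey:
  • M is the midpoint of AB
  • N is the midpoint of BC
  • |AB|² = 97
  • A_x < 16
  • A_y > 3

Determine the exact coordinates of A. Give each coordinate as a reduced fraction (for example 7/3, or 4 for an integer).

A = (7, 7)

1. A_x = 7  [A = 2·M−B = 2·(23/2, 5)−(16, 3)]
2. A_y = 7  [A = 2·M−B = 2·(23/2, 5)−(16, 3)]
   so A = (7, 7)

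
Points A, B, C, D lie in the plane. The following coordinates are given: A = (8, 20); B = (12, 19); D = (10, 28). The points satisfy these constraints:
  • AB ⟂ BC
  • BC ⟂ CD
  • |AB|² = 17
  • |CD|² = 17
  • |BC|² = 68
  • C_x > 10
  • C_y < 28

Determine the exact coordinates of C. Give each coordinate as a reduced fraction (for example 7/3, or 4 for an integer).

1. C_x = 14  [[AB ⟂ BC ⇒ 4x-1y-29=0] ∩ [|C−(10, 28)|²=17]]
2. C_y = 27  [[AB ⟂ BC ⇒ 4x-1y-29=0] ∩ [|C−(10, 28)|²=17]]
   so C = (14, 27)

C = (14, 27)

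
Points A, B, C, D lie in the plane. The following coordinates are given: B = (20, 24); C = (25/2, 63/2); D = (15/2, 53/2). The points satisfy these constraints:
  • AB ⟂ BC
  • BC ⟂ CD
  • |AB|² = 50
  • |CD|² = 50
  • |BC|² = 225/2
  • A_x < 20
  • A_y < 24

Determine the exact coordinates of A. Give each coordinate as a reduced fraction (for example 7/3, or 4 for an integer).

A = (15, 19)

1. A_x = 15  [[AB ⟂ BC ⇒ 15/2x-15/2y+30=0] ∩ [|A−(20, 24)|²=50]]
2. A_y = 19  [[AB ⟂ BC ⇒ 15/2x-15/2y+30=0] ∩ [|A−(20, 24)|²=50]]
   so A = (15, 19)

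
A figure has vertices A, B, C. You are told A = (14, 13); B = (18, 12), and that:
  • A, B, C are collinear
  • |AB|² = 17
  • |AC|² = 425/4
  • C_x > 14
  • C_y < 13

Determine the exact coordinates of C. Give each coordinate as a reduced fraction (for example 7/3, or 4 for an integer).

1. C_x = 24  [[A, B, C are collinear ⇒ 1x+4y-66=0] ∩ [|C−(14, 13)|²=425/4]]
2. C_y = 21/2  [[A, B, C are collinear ⇒ 1x+4y-66=0] ∩ [|C−(14, 13)|²=425/4]]
   so C = (24, 21/2)

C = (24, 21/2)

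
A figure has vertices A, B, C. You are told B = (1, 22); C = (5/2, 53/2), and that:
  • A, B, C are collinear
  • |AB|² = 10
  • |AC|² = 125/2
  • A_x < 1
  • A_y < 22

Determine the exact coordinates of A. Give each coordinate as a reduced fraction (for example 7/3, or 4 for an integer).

1. A_x = 0  [[A, B, C are collinear ⇒ -9/2x+3/2y-57/2=0] ∩ [|A−(1, 22)|²=10]]
2. A_y = 19  [[A, B, C are collinear ⇒ -9/2x+3/2y-57/2=0] ∩ [|A−(1, 22)|²=10]]
   so A = (0, 19)

A = (0, 19)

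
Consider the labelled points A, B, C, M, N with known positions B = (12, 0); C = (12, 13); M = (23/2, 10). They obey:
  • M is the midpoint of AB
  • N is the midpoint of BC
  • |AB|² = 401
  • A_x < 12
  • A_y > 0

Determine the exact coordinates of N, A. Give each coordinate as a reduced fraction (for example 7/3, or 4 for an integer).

N = (12, 13/2)
A = (11, 20)

1. A_x = 11  [A = 2·M−B = 2·(23/2, 10)−(12, 0)]
2. A_y = 20  [A = 2·M−B = 2·(23/2, 10)−(12, 0)]
   so A = (11, 20)
3. N_x = 12  [2·N = B+C = (12, 0)+(12, 13)]
4. N_y = 13/2  [2·N = B+C = (12, 0)+(12, 13)]
   so N = (12, 13/2)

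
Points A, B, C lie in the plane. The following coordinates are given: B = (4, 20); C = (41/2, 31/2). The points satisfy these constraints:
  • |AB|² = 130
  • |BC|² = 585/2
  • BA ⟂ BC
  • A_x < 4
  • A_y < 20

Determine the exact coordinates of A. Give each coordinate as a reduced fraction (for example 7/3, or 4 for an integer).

1. A_x = 1  [[BA ⟂ BC ⇒ 33/2x-9/2y+24=0] ∩ [|A−(4, 20)|²=130]]
2. A_y = 9  [[BA ⟂ BC ⇒ 33/2x-9/2y+24=0] ∩ [|A−(4, 20)|²=130]]
   so A = (1, 9)

A = (1, 9)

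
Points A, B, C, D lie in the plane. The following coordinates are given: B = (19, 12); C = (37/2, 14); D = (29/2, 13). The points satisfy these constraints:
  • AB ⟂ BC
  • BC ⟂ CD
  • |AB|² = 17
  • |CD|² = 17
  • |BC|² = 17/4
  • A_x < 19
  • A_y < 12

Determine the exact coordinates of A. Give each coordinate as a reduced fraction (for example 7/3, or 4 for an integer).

A = (15, 11)

1. A_x = 15  [[AB ⟂ BC ⇒ 1/2x-2y+29/2=0] ∩ [|A−(19, 12)|²=17]]
2. A_y = 11  [[AB ⟂ BC ⇒ 1/2x-2y+29/2=0] ∩ [|A−(19, 12)|²=17]]
   so A = (15, 11)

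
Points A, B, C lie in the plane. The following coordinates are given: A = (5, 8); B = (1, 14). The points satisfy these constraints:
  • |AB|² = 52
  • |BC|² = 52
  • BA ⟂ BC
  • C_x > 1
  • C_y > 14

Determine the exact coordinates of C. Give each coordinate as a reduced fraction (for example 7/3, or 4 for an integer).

1. C_x = 7  [[BA ⟂ BC ⇒ 4x-6y+80=0] ∩ [|C−(1, 14)|²=52]]
2. C_y = 18  [[BA ⟂ BC ⇒ 4x-6y+80=0] ∩ [|C−(1, 14)|²=52]]
   so C = (7, 18)

C = (7, 18)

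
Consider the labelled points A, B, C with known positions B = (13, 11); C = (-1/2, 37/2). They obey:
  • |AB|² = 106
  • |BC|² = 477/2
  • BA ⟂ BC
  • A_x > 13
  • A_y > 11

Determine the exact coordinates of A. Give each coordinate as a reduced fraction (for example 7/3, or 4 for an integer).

1. A_x = 18  [[BA ⟂ BC ⇒ -27/2x+15/2y+93=0] ∩ [|A−(13, 11)|²=106]]
2. A_y = 20  [[BA ⟂ BC ⇒ -27/2x+15/2y+93=0] ∩ [|A−(13, 11)|²=106]]
   so A = (18, 20)

A = (18, 20)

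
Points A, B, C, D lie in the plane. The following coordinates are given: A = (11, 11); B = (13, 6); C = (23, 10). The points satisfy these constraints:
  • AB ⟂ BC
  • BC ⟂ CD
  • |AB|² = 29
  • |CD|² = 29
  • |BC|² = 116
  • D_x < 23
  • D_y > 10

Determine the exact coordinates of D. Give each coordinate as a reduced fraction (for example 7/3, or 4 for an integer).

1. D_x = 21  [[BC ⟂ CD ⇒ 10x+4y-270=0] ∩ [|D−(23, 10)|²=29]]
2. D_y = 15  [[BC ⟂ CD ⇒ 10x+4y-270=0] ∩ [|D−(23, 10)|²=29]]
   so D = (21, 15)

D = (21, 15)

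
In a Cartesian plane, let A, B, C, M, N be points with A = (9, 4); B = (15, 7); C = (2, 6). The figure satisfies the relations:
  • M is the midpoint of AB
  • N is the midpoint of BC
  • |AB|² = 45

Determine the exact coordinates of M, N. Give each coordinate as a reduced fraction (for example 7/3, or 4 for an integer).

1. M_x = 12  [2·M = A+B = (9, 4)+(15, 7)]
2. M_y = 11/2  [2·M = A+B = (9, 4)+(15, 7)]
   so M = (12, 11/2)
3. N_x = 17/2  [2·N = B+C = (15, 7)+(2, 6)]
4. N_y = 13/2  [2·N = B+C = (15, 7)+(2, 6)]
   so N = (17/2, 13/2)

M = (12, 11/2)
N = (17/2, 13/2)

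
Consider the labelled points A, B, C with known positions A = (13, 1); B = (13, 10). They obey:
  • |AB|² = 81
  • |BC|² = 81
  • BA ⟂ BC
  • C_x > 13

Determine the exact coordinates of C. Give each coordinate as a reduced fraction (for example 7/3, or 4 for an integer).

C = (22, 10)

1. C_x = 22  [[BA ⟂ BC ⇒ -9y+90=0] ∩ [|C−(13, 10)|²=81]]
2. C_y = 10  [[BA ⟂ BC ⇒ -9y+90=0] ∩ [|C−(13, 10)|²=81]]
   so C = (22, 10)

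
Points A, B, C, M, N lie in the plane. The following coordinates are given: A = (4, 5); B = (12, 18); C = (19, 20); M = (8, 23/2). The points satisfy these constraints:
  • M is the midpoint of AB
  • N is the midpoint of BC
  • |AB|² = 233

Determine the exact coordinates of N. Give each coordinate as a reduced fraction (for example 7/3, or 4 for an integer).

1. N_x = 31/2  [2·N = B+C = (12, 18)+(19, 20)]
2. N_y = 19  [2·N = B+C = (12, 18)+(19, 20)]
   so N = (31/2, 19)

N = (31/2, 19)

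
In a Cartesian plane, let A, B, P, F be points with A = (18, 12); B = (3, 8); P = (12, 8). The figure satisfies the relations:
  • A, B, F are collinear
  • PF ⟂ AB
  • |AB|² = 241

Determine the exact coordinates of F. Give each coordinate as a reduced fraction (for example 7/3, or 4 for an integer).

1. F_x = 2748/241  [[A, B, F are collinear ⇒ 4x-15y+108=0] ∩ [PF ⟂ AB ⇒ -15x-4y+212=0]]
2. F_y = 2468/241  [[A, B, F are collinear ⇒ 4x-15y+108=0] ∩ [PF ⟂ AB ⇒ -15x-4y+212=0]]
   so F = (2748/241, 2468/241)

F = (2748/241, 2468/241)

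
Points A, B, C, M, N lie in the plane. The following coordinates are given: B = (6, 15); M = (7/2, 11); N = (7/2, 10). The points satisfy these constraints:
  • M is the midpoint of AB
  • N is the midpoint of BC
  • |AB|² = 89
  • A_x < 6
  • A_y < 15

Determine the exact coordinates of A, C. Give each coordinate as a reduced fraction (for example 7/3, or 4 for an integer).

A = (1, 7)
C = (1, 5)

1. A_x = 1  [A = 2·M−B = 2·(7/2, 11)−(6, 15)]
2. A_y = 7  [A = 2·M−B = 2·(7/2, 11)−(6, 15)]
   so A = (1, 7)
3. C_x = 1  [C = 2·N−B = 2·(7/2, 10)−(6, 15)]
4. C_y = 5  [C = 2·N−B = 2·(7/2, 10)−(6, 15)]
   so C = (1, 5)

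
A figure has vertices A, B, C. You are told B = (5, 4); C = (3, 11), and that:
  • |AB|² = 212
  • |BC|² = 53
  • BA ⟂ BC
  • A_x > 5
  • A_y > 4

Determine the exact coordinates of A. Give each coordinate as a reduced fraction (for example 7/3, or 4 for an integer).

A = (19, 8)

1. A_x = 19  [[BA ⟂ BC ⇒ -2x+7y-18=0] ∩ [|A−(5, 4)|²=212]]
2. A_y = 8  [[BA ⟂ BC ⇒ -2x+7y-18=0] ∩ [|A−(5, 4)|²=212]]
   so A = (19, 8)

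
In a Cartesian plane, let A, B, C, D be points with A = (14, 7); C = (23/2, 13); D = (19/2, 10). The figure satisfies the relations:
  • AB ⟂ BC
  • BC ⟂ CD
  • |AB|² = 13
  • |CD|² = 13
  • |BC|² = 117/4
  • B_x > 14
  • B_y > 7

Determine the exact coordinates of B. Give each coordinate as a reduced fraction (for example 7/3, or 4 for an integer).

1. B_x = 16  [[BC ⟂ CD ⇒ 2x+3y-62=0] ∩ [|B−(14, 7)|²=13]]
2. B_y = 10  [[BC ⟂ CD ⇒ 2x+3y-62=0] ∩ [|B−(14, 7)|²=13]]
   so B = (16, 10)

B = (16, 10)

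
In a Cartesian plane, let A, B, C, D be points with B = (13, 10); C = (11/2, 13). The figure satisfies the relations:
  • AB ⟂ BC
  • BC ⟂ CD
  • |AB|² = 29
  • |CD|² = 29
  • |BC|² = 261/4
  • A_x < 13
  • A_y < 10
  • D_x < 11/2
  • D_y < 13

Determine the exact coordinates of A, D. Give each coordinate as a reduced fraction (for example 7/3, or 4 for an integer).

1. A_x = 11  [[AB ⟂ BC ⇒ 15/2x-3y-135/2=0] ∩ [|A−(13, 10)|²=29]]
2. A_y = 5  [[AB ⟂ BC ⇒ 15/2x-3y-135/2=0] ∩ [|A−(13, 10)|²=29]]
   so A = (11, 5)
3. D_x = 7/2  [[BC ⟂ CD ⇒ -15/2x+3y+9/4=0] ∩ [|D−(11/2, 13)|²=29]]
4. D_y = 8  [[BC ⟂ CD ⇒ -15/2x+3y+9/4=0] ∩ [|D−(11/2, 13)|²=29]]
   so D = (7/2, 8)

A = (11, 5)
D = (7/2, 8)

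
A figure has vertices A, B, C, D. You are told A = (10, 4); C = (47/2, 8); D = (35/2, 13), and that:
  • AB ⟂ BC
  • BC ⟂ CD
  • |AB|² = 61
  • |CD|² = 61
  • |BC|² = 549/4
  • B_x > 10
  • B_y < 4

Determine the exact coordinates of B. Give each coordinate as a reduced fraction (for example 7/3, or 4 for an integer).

B = (16, -1)

1. B_x = 16  [[BC ⟂ CD ⇒ 6x-5y-101=0] ∩ [|B−(10, 4)|²=61]]
2. B_y = -1  [[BC ⟂ CD ⇒ 6x-5y-101=0] ∩ [|B−(10, 4)|²=61]]
   so B = (16, -1)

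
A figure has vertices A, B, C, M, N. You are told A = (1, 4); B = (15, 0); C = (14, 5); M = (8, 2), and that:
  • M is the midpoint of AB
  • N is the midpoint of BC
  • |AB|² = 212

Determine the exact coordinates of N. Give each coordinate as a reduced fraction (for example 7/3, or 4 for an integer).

1. N_x = 29/2  [2·N = B+C = (15, 0)+(14, 5)]
2. N_y = 5/2  [2·N = B+C = (15, 0)+(14, 5)]
   so N = (29/2, 5/2)

N = (29/2, 5/2)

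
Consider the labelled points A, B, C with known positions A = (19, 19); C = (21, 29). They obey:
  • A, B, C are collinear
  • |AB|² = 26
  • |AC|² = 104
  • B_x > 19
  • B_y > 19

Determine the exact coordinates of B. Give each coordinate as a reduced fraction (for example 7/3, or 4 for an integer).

1. B_x = 20  [[A, B, C are collinear ⇒ 10x-2y-152=0] ∩ [|B−(19, 19)|²=26]]
2. B_y = 24  [[A, B, C are collinear ⇒ 10x-2y-152=0] ∩ [|B−(19, 19)|²=26]]
   so B = (20, 24)

B = (20, 24)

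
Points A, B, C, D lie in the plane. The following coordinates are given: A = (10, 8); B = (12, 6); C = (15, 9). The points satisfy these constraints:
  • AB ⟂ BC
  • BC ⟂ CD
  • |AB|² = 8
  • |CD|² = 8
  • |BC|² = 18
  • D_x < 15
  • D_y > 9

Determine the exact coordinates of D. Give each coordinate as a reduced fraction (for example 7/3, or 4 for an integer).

D = (13, 11)

1. D_x = 13  [[BC ⟂ CD ⇒ 3x+3y-72=0] ∩ [|D−(15, 9)|²=8]]
2. D_y = 11  [[BC ⟂ CD ⇒ 3x+3y-72=0] ∩ [|D−(15, 9)|²=8]]
   so D = (13, 11)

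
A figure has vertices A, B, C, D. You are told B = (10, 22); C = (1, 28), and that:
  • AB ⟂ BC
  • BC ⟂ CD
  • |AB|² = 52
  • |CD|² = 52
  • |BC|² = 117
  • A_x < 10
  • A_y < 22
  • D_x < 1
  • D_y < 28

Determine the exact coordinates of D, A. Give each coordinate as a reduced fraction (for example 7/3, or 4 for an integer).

1. D_x = -3  [[BC ⟂ CD ⇒ -9x+6y-159=0] ∩ [|D−(1, 28)|²=52]]
2. D_y = 22  [[BC ⟂ CD ⇒ -9x+6y-159=0] ∩ [|D−(1, 28)|²=52]]
   so D = (-3, 22)
3. A_x = 6  [[AB ⟂ BC ⇒ 9x-6y+42=0] ∩ [|A−(10, 22)|²=52]]
4. A_y = 16  [[AB ⟂ BC ⇒ 9x-6y+42=0] ∩ [|A−(10, 22)|²=52]]
   so A = (6, 16)

D = (-3, 22)
A = (6, 16)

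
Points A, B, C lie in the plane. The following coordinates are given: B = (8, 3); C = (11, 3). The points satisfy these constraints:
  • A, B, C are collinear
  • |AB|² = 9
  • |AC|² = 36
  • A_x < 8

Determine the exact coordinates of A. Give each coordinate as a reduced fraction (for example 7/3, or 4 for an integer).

1. A_x = 5  [[A, B, C are collinear ⇒ 3y-9=0] ∩ [|A−(8, 3)|²=9]]
2. A_y = 3  [[A, B, C are collinear ⇒ 3y-9=0] ∩ [|A−(8, 3)|²=9]]
   so A = (5, 3)

A = (5, 3)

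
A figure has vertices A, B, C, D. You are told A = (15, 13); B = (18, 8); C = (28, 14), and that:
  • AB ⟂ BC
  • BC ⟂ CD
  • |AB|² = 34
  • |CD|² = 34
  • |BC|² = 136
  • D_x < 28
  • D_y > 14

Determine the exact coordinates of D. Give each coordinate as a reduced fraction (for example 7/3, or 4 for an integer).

1. D_x = 25  [[BC ⟂ CD ⇒ 10x+6y-364=0] ∩ [|D−(28, 14)|²=34]]
2. D_y = 19  [[BC ⟂ CD ⇒ 10x+6y-364=0] ∩ [|D−(28, 14)|²=34]]
   so D = (25, 19)

D = (25, 19)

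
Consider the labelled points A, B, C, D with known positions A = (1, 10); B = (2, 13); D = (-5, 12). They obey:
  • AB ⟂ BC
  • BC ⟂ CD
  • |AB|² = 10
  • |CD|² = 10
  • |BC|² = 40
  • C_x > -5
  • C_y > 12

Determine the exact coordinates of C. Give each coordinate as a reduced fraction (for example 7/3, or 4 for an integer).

C = (-4, 15)

1. C_x = -4  [[AB ⟂ BC ⇒ 1x+3y-41=0] ∩ [|C−(-5, 12)|²=10]]
2. C_y = 15  [[AB ⟂ BC ⇒ 1x+3y-41=0] ∩ [|C−(-5, 12)|²=10]]
   so C = (-4, 15)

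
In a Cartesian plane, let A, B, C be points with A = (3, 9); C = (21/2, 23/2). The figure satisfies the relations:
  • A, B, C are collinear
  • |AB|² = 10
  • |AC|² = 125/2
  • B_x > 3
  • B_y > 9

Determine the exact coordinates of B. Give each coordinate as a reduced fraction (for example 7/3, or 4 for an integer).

1. B_x = 6  [[A, B, C are collinear ⇒ 5/2x-15/2y+60=0] ∩ [|B−(3, 9)|²=10]]
2. B_y = 10  [[A, B, C are collinear ⇒ 5/2x-15/2y+60=0] ∩ [|B−(3, 9)|²=10]]
   so B = (6, 10)

B = (6, 10)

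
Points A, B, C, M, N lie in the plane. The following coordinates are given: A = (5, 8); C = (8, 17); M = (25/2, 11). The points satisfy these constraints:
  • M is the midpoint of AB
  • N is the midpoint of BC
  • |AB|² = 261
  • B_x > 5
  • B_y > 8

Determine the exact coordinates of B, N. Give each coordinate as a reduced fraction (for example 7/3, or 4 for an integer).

B = (20, 14)
N = (14, 31/2)

1. B_x = 20  [B = 2·M−A = 2·(25/2, 11)−(5, 8)]
2. B_y = 14  [B = 2·M−A = 2·(25/2, 11)−(5, 8)]
   so B = (20, 14)
3. N_x = 14  [2·N = B+C = (20, 14)+(8, 17)]
4. N_y = 31/2  [2·N = B+C = (20, 14)+(8, 17)]
   so N = (14, 31/2)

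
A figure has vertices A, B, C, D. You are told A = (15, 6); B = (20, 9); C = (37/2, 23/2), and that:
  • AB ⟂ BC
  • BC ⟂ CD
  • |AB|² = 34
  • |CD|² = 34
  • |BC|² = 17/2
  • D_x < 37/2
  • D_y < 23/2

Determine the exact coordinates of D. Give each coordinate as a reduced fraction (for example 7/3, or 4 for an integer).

D = (27/2, 17/2)

1. D_x = 27/2  [[BC ⟂ CD ⇒ -3/2x+5/2y-1=0] ∩ [|D−(37/2, 23/2)|²=34]]
2. D_y = 17/2  [[BC ⟂ CD ⇒ -3/2x+5/2y-1=0] ∩ [|D−(37/2, 23/2)|²=34]]
   so D = (27/2, 17/2)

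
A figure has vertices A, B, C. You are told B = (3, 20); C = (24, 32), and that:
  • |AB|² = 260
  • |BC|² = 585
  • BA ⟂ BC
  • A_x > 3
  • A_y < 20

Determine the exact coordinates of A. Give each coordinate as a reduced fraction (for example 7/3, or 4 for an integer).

1. A_x = 11  [[BA ⟂ BC ⇒ 21x+12y-303=0] ∩ [|A−(3, 20)|²=260]]
2. A_y = 6  [[BA ⟂ BC ⇒ 21x+12y-303=0] ∩ [|A−(3, 20)|²=260]]
   so A = (11, 6)

A = (11, 6)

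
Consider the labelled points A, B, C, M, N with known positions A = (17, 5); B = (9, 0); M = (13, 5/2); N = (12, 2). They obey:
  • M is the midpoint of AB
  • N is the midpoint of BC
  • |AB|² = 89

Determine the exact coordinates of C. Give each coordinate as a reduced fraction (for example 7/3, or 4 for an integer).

1. C_x = 15  [C = 2·N−B = 2·(12, 2)−(9, 0)]
2. C_y = 4  [C = 2·N−B = 2·(12, 2)−(9, 0)]
   so C = (15, 4)

C = (15, 4)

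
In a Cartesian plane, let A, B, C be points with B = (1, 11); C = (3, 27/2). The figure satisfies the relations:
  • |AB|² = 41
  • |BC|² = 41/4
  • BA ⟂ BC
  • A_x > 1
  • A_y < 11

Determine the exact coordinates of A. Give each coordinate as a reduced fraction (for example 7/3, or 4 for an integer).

A = (6, 7)

1. A_x = 6  [[BA ⟂ BC ⇒ 2x+5/2y-59/2=0] ∩ [|A−(1, 11)|²=41]]
2. A_y = 7  [[BA ⟂ BC ⇒ 2x+5/2y-59/2=0] ∩ [|A−(1, 11)|²=41]]
   so A = (6, 7)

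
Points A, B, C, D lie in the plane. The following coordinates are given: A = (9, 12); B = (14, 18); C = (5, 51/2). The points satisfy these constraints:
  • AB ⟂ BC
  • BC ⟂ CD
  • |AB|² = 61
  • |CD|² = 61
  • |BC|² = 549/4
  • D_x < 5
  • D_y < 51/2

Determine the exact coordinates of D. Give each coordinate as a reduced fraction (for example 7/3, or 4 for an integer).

D = (0, 39/2)

1. D_x = 0  [[BC ⟂ CD ⇒ -9x+15/2y-585/4=0] ∩ [|D−(5, 51/2)|²=61]]
2. D_y = 39/2  [[BC ⟂ CD ⇒ -9x+15/2y-585/4=0] ∩ [|D−(5, 51/2)|²=61]]
   so D = (0, 39/2)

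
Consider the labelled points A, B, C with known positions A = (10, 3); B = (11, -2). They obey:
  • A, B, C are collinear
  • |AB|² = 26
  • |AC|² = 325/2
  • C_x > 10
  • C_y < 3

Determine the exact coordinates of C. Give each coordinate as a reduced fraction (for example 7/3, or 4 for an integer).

1. C_x = 25/2  [[A, B, C are collinear ⇒ 5x+1y-53=0] ∩ [|C−(10, 3)|²=325/2]]
2. C_y = -19/2  [[A, B, C are collinear ⇒ 5x+1y-53=0] ∩ [|C−(10, 3)|²=325/2]]
   so C = (25/2, -19/2)

C = (25/2, -19/2)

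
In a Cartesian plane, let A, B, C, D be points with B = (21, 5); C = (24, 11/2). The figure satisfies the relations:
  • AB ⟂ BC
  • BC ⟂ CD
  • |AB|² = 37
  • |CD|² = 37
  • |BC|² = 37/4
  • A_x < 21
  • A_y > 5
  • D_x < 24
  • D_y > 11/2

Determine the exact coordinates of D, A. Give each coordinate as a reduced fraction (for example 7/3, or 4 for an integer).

D = (23, 23/2)
A = (20, 11)

1. D_x = 23  [[BC ⟂ CD ⇒ 3x+1/2y-299/4=0] ∩ [|D−(24, 11/2)|²=37]]
2. D_y = 23/2  [[BC ⟂ CD ⇒ 3x+1/2y-299/4=0] ∩ [|D−(24, 11/2)|²=37]]
   so D = (23, 23/2)
3. A_x = 20  [[AB ⟂ BC ⇒ -3x-1/2y+131/2=0] ∩ [|A−(21, 5)|²=37]]
4. A_y = 11  [[AB ⟂ BC ⇒ -3x-1/2y+131/2=0] ∩ [|A−(21, 5)|²=37]]
   so A = (20, 11)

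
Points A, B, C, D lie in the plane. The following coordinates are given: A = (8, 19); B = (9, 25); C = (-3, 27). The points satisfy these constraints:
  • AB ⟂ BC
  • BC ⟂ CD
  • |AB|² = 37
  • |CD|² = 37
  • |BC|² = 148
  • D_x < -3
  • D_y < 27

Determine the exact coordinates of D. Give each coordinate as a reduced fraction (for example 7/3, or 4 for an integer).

1. D_x = -4  [[BC ⟂ CD ⇒ -12x+2y-90=0] ∩ [|D−(-3, 27)|²=37]]
2. D_y = 21  [[BC ⟂ CD ⇒ -12x+2y-90=0] ∩ [|D−(-3, 27)|²=37]]
   so D = (-4, 21)

D = (-4, 21)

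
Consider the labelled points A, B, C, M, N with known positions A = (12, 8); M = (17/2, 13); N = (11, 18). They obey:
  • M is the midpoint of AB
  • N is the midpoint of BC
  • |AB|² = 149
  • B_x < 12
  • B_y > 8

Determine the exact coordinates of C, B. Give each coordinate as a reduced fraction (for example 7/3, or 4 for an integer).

C = (17, 18)
B = (5, 18)

1. B_x = 5  [B = 2·M−A = 2·(17/2, 13)−(12, 8)]
2. B_y = 18  [B = 2·M−A = 2·(17/2, 13)−(12, 8)]
   so B = (5, 18)
3. C_x = 17  [C = 2·N−B = 2·(11, 18)−(5, 18)]
4. C_y = 18  [C = 2·N−B = 2·(11, 18)−(5, 18)]
   so C = (17, 18)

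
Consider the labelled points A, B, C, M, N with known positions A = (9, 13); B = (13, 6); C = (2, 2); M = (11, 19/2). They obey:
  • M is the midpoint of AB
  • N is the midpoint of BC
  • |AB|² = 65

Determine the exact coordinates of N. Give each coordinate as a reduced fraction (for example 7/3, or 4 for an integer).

N = (15/2, 4)

1. N_x = 15/2  [2·N = B+C = (13, 6)+(2, 2)]
2. N_y = 4  [2·N = B+C = (13, 6)+(2, 2)]
   so N = (15/2, 4)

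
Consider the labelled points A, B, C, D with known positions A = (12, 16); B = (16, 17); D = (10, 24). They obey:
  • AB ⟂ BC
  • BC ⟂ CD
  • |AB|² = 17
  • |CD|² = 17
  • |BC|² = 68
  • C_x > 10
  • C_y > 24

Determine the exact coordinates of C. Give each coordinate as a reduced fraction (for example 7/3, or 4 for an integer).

C = (14, 25)

1. C_x = 14  [[AB ⟂ BC ⇒ 4x+1y-81=0] ∩ [|C−(10, 24)|²=17]]
2. C_y = 25  [[AB ⟂ BC ⇒ 4x+1y-81=0] ∩ [|C−(10, 24)|²=17]]
   so C = (14, 25)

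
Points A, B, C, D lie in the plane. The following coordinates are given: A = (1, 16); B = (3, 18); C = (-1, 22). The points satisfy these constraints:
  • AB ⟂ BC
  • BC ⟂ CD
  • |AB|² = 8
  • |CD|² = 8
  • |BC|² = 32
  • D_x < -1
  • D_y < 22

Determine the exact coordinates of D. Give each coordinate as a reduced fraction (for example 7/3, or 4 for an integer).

D = (-3, 20)

1. D_x = -3  [[BC ⟂ CD ⇒ -4x+4y-92=0] ∩ [|D−(-1, 22)|²=8]]
2. D_y = 20  [[BC ⟂ CD ⇒ -4x+4y-92=0] ∩ [|D−(-1, 22)|²=8]]
   so D = (-3, 20)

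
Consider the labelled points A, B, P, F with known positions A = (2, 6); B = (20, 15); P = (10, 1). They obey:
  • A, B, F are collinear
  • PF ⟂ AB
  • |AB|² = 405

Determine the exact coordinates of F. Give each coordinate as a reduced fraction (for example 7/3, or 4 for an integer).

1. F_x = 32/5  [[A, B, F are collinear ⇒ -9x+18y-90=0] ∩ [PF ⟂ AB ⇒ 18x+9y-189=0]]
2. F_y = 41/5  [[A, B, F are collinear ⇒ -9x+18y-90=0] ∩ [PF ⟂ AB ⇒ 18x+9y-189=0]]
   so F = (32/5, 41/5)

F = (32/5, 41/5)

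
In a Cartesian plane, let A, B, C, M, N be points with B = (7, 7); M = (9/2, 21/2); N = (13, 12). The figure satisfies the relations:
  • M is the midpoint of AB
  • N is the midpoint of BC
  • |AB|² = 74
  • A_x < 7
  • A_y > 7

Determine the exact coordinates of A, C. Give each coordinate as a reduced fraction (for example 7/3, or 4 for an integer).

1. A_x = 2  [A = 2·M−B = 2·(9/2, 21/2)−(7, 7)]
2. A_y = 14  [A = 2·M−B = 2·(9/2, 21/2)−(7, 7)]
   so A = (2, 14)
3. C_x = 19  [C = 2·N−B = 2·(13, 12)−(7, 7)]
4. C_y = 17  [C = 2·N−B = 2·(13, 12)−(7, 7)]
   so C = (19, 17)

A = (2, 14)
C = (19, 17)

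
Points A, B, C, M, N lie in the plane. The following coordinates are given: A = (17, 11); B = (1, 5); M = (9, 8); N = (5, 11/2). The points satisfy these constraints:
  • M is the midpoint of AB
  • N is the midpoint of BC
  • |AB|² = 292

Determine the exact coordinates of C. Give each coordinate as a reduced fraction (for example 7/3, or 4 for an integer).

1. C_x = 9  [C = 2·N−B = 2·(5, 11/2)−(1, 5)]
2. C_y = 6  [C = 2·N−B = 2·(5, 11/2)−(1, 5)]
   so C = (9, 6)

C = (9, 6)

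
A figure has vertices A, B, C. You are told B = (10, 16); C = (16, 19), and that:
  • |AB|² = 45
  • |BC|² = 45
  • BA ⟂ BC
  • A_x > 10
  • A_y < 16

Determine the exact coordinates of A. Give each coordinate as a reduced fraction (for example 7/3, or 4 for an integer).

A = (13, 10)

1. A_x = 13  [[BA ⟂ BC ⇒ 6x+3y-108=0] ∩ [|A−(10, 16)|²=45]]
2. A_y = 10  [[BA ⟂ BC ⇒ 6x+3y-108=0] ∩ [|A−(10, 16)|²=45]]
   so A = (13, 10)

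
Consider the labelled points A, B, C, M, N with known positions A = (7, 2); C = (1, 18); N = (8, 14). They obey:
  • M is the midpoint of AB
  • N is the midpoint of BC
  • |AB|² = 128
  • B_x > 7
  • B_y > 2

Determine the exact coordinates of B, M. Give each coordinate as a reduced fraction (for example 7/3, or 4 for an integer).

1. B_x = 15  [B = 2·N−C = 2·(8, 14)−(1, 18)]
2. B_y = 10  [B = 2·N−C = 2·(8, 14)−(1, 18)]
   so B = (15, 10)
3. M_x = 11  [2·M = A+B = (7, 2)+(15, 10)]
4. M_y = 6  [2·M = A+B = (7, 2)+(15, 10)]
   so M = (11, 6)

B = (15, 10)
M = (11, 6)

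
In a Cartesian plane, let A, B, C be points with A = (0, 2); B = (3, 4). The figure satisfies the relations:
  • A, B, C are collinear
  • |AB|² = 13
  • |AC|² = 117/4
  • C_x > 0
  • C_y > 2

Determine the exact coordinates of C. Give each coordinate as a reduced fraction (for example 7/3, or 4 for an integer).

C = (9/2, 5)

1. C_x = 9/2  [[A, B, C are collinear ⇒ -2x+3y-6=0] ∩ [|C−(0, 2)|²=117/4]]
2. C_y = 5  [[A, B, C are collinear ⇒ -2x+3y-6=0] ∩ [|C−(0, 2)|²=117/4]]
   so C = (9/2, 5)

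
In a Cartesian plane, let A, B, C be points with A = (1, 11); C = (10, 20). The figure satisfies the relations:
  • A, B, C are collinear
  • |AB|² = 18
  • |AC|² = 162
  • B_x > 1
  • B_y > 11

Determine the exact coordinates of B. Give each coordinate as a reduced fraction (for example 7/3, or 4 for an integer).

1. B_x = 4  [[A, B, C are collinear ⇒ 9x-9y+90=0] ∩ [|B−(1, 11)|²=18]]
2. B_y = 14  [[A, B, C are collinear ⇒ 9x-9y+90=0] ∩ [|B−(1, 11)|²=18]]
   so B = (4, 14)

B = (4, 14)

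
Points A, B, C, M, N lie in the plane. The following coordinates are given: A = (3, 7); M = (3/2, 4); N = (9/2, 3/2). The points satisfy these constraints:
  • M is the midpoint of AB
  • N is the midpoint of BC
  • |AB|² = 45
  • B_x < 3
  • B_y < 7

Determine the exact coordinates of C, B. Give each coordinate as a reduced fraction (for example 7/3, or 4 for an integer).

1. B_x = 0  [B = 2·M−A = 2·(3/2, 4)−(3, 7)]
2. B_y = 1  [B = 2·M−A = 2·(3/2, 4)−(3, 7)]
   so B = (0, 1)
3. C_x = 9  [C = 2·N−B = 2·(9/2, 3/2)−(0, 1)]
4. C_y = 2  [C = 2·N−B = 2·(9/2, 3/2)−(0, 1)]
   so C = (9, 2)

C = (9, 2)
B = (0, 1)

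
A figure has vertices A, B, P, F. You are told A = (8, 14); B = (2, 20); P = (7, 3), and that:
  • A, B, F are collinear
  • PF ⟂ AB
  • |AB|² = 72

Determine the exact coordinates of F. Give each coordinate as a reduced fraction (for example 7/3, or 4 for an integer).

1. F_x = 13  [[A, B, F are collinear ⇒ -6x-6y+132=0] ∩ [PF ⟂ AB ⇒ -6x+6y+24=0]]
2. F_y = 9  [[A, B, F are collinear ⇒ -6x-6y+132=0] ∩ [PF ⟂ AB ⇒ -6x+6y+24=0]]
   so F = (13, 9)

F = (13, 9)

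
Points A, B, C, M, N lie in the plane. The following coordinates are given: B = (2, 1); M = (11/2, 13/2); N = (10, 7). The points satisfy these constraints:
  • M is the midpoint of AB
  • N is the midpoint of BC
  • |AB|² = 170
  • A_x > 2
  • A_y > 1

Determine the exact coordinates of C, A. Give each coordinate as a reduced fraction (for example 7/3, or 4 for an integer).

C = (18, 13)
A = (9, 12)

1. A_x = 9  [A = 2·M−B = 2·(11/2, 13/2)−(2, 1)]
2. A_y = 12  [A = 2·M−B = 2·(11/2, 13/2)−(2, 1)]
   so A = (9, 12)
3. C_x = 18  [C = 2·N−B = 2·(10, 7)−(2, 1)]
4. C_y = 13  [C = 2·N−B = 2·(10, 7)−(2, 1)]
   so C = (18, 13)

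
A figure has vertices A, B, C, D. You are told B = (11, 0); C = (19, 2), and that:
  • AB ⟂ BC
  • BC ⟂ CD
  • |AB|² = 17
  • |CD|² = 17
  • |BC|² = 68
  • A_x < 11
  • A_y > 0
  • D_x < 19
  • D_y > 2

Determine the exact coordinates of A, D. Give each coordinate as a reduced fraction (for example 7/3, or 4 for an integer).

A = (10, 4)
D = (18, 6)

1. A_x = 10  [[AB ⟂ BC ⇒ -8x-2y+88=0] ∩ [|A−(11, 0)|²=17]]
2. A_y = 4  [[AB ⟂ BC ⇒ -8x-2y+88=0] ∩ [|A−(11, 0)|²=17]]
   so A = (10, 4)
3. D_x = 18  [[BC ⟂ CD ⇒ 8x+2y-156=0] ∩ [|D−(19, 2)|²=17]]
4. D_y = 6  [[BC ⟂ CD ⇒ 8x+2y-156=0] ∩ [|D−(19, 2)|²=17]]
   so D = (18, 6)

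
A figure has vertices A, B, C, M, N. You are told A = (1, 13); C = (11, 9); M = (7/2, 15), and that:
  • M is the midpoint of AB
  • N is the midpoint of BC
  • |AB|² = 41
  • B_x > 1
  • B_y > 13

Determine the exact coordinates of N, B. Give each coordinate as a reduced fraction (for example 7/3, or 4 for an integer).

1. B_x = 6  [B = 2·M−A = 2·(7/2, 15)−(1, 13)]
2. B_y = 17  [B = 2·M−A = 2·(7/2, 15)−(1, 13)]
   so B = (6, 17)
3. N_x = 17/2  [2·N = B+C = (6, 17)+(11, 9)]
4. N_y = 13  [2·N = B+C = (6, 17)+(11, 9)]
   so N = (17/2, 13)

N = (17/2, 13)
B = (6, 17)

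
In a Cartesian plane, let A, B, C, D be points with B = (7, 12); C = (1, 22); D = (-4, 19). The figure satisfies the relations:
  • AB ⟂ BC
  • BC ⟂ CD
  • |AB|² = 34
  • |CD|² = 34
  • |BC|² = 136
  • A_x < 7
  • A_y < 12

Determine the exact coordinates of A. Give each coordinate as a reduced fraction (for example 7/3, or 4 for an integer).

A = (2, 9)

1. A_x = 2  [[AB ⟂ BC ⇒ 6x-10y+78=0] ∩ [|A−(7, 12)|²=34]]
2. A_y = 9  [[AB ⟂ BC ⇒ 6x-10y+78=0] ∩ [|A−(7, 12)|²=34]]
   so A = (2, 9)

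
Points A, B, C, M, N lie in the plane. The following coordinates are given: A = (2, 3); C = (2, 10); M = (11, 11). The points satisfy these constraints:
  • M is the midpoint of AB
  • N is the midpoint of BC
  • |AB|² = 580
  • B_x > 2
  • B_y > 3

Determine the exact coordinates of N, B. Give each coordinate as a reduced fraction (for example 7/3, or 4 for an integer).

1. B_x = 20  [B = 2·M−A = 2·(11, 11)−(2, 3)]
2. B_y = 19  [B = 2·M−A = 2·(11, 11)−(2, 3)]
   so B = (20, 19)
3. N_x = 11  [2·N = B+C = (20, 19)+(2, 10)]
4. N_y = 29/2  [2·N = B+C = (20, 19)+(2, 10)]
   so N = (11, 29/2)

N = (11, 29/2)
B = (20, 19)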